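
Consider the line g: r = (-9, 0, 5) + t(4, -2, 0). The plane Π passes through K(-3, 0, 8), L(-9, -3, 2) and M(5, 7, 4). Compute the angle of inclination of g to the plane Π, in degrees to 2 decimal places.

61.29

KL = (-6, -3, -6), KM = (8, 7, -4); a normal to Π is KL × KM = (54, -72, -18).
Using K: Π has equation 54x - 72y - 18z = -306.
sin θ = |n·v| / (|n||v|) = |360| / (√8424 · √20) = 0.87706.
θ ≈ 61.29°.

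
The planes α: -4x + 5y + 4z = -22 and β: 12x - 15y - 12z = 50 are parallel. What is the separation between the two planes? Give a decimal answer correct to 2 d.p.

Rescale β by 1/(-3): -4x + 5y + 4z = -50/3. Then distance = |-22 − (-50/3)| / √57 ≈ 0.71.

0.71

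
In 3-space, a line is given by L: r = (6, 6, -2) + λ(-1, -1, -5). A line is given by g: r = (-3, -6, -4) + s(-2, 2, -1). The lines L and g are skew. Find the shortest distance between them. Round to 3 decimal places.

13.478

Common perpendicular direction n = (-1, -1, -5) × (-2, 2, -1) = (11, 9, -4).
With w = (-3, -6, -4) − (6, 6, -2) = (-9, -12, -2), w · n = -199.
Distance = |w · n| / |n| = |-199| / √218 ≈ 13.478.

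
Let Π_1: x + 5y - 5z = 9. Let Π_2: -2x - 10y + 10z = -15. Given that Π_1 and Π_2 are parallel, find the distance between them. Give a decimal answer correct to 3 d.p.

0.210

Rescale Π_2 by 1/(-2): x + 5y - 5z = 15/2. Then distance = |9 − (15/2)| / √51 ≈ 0.210.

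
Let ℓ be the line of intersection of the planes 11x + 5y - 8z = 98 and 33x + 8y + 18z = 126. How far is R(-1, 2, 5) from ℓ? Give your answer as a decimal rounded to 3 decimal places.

10.204

Direction of ℓ: (11, 5, -8) × (33, 8, 18) = (154, -462, -77).
A point on ℓ: solving the two plane equations with x = 8 gives (8, -6, -5).
Taking (8, -6, -5) on ℓ with direction v = (154, -462, -77): w = R − (8, -6, -5) = (-9, 8, 10), and w × v = (4004, 847, 2926).
Distance = |w × v| / |v| = √25310901 / √243089 ≈ 10.204.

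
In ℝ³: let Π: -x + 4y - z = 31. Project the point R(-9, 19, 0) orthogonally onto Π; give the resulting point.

(-6, 7, 3)

Foot = R − λn with λ = (n·R − d)/|n|² = (85 − 31)/18 = 3.
Foot = (-9, 19, 0) − 3·(-1, 4, -1) = (-6, 7, 3).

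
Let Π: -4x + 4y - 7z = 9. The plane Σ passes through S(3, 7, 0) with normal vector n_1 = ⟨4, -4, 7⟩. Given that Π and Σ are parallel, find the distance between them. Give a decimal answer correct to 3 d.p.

0.778

Σ: n_1·r = n_1·S gives 4x - 4y + 7z = -16.
Rescale Σ by 1/(-1): -4x + 4y - 7z = 16. Then distance = |9 − 16| / √81 ≈ 0.778.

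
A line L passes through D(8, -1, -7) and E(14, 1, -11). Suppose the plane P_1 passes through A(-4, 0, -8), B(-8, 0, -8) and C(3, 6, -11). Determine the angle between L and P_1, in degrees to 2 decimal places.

A direction vector for L is E − D = (6, 2, -4).
AB = (-4, 0, 0), AC = (7, 6, -3); a normal to P_1 is AB × AC = (0, -12, -24).
Using A: P_1 has equation -12y - 24z = 192.
sin θ = |n·v| / (|n||v|) = |72| / (√720 · √56) = 0.35857.
θ ≈ 21.01°.

21.01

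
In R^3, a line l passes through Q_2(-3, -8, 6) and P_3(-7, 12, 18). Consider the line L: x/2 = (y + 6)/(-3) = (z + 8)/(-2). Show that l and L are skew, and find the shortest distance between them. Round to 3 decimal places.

12.678

A direction vector for l is P_3 − Q_2 = (-4, 20, 12).
L has direction (2, -3, -2) through (0, -6, -8).
Common perpendicular direction n = (-4, 20, 12) × (2, -3, -2) = (-4, 16, -28).
With w = (0, -6, -8) − (-3, -8, 6) = (3, 2, -14), w · n = 412.
Since n ≠ 0 the lines are not parallel, and w · n = 412 ≠ 0 so they do not intersect; hence they are skew.
Distance = |w · n| / |n| = |412| / √1056 ≈ 12.678.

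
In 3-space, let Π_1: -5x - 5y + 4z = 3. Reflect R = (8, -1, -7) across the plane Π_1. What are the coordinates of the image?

λ = (n·R − d)/|n|² = (-63 − 3)/66 = -1.
Reflection = R − 2λn = (8, -1, -7) − (-2)·(-5, -5, 4) = (-2, -11, 1).

(-2, -11, 1)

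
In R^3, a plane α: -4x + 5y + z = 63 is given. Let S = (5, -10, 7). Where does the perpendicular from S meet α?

Foot = S − λn with λ = (n·S − d)/|n|² = (-63 − 63)/42 = -3.
Foot = (5, -10, 7) − (-3)·(-4, 5, 1) = (-7, 5, 10).

(-7, 5, 10)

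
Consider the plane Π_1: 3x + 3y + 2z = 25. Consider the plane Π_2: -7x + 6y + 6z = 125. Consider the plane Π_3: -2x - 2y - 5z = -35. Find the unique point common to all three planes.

(-5, 10, 5)

Solving the 3×3 linear system 3x + 3y + 2z = 25, -7x + 6y + 6z = 125, -2x - 2y - 5z = -35 (e.g. by elimination or Cramer's rule, determinant = -143) gives (-5, 10, 5).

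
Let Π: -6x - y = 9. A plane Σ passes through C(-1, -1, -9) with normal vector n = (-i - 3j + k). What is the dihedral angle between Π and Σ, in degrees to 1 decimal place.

Σ: n·r = n·C gives -x - 3y + z = -5.
cos θ = |n₁·n₂| / (|n₁||n₂|) = |9| / (√37 · √11).
θ = arccos(0.44611) ≈ 63.5°.

63.5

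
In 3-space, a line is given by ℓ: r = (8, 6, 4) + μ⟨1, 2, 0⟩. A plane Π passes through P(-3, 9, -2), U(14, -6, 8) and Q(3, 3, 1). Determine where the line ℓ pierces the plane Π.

PU = (17, -15, 10), PQ = (6, -6, 3); a normal to Π is PU × PQ = (15, 9, -12).
Using P: Π has equation 15x + 9y - 12z = 60.
Substitute r = (8, 6, 4) + t(1, 2, 0) into the plane: 126 + 33t = 60, so t = -2.
Intersection: (8, 6, 4) + (-2)·(1, 2, 0) = (6, 2, 4).

(6, 2, 4)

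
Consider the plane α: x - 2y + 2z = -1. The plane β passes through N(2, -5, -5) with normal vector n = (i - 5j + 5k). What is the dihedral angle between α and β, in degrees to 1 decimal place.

β: n·r = n·N gives x - 5y + 5z = 2.
cos θ = |n₁·n₂| / (|n₁||n₂|) = |21| / (√9 · √51).
θ = arccos(0.98020) ≈ 11.4°.

11.4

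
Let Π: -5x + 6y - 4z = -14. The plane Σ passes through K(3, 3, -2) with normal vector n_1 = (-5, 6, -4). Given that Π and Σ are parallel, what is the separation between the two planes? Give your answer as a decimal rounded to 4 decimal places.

2.8490

Σ: n_1·r = n_1·K gives -5x + 6y - 4z = 11.
Same normal n = (-5, 6, -4) with |n| = √77; distance = |-14 − 11| / |n| = 25/√77 ≈ 2.8490.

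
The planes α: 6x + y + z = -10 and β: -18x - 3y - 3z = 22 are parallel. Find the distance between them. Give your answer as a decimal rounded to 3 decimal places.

Rescale β by 1/(-3): 6x + y + z = -22/3. Then distance = |-10 − (-22/3)| / √38 ≈ 0.433.

0.433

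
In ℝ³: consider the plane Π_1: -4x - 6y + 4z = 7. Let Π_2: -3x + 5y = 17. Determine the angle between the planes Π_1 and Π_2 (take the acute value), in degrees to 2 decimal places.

68.02

cos θ = |n₁·n₂| / (|n₁||n₂|) = |-18| / (√68 · √34).
θ = arccos(0.37435) ≈ 68.02°.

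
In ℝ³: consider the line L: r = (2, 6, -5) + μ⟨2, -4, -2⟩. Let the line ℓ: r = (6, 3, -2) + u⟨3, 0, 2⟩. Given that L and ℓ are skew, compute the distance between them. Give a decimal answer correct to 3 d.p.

Common perpendicular direction n = (2, -4, -2) × (3, 0, 2) = (-8, -10, 12).
With w = (6, 3, -2) − (2, 6, -5) = (4, -3, 3), w · n = 34.
Distance = |w · n| / |n| = |34| / √308 ≈ 1.937.

1.937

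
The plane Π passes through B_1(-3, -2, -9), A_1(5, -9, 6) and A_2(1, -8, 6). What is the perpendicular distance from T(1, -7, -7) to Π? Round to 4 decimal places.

B_1A_1 = (8, -7, 15), B_1A_2 = (4, -6, 15); a normal to Π is B_1A_1 × B_1A_2 = (-15, -60, -20).
Using B_1: Π has equation -15x - 60y - 20z = 345.
n·T − d = (-15)·(1) + (-60)·(-7) + (-20)·(-7) − 345 = 200; |n| = √4225.
Distance = |200| / √4225 = 200/√4225 ≈ 3.0769.

3.0769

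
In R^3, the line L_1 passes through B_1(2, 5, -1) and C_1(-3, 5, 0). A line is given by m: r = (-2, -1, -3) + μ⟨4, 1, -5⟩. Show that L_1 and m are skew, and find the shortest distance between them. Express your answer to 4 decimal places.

6.4784

A direction vector for L_1 is C_1 − B_1 = (-5, 0, 1).
Common perpendicular direction n = (-5, 0, 1) × (4, 1, -5) = (-1, -21, -5).
With w = (-2, -1, -3) − (2, 5, -1) = (-4, -6, -2), w · n = 140.
Since n ≠ 0 the lines are not parallel, and w · n = 140 ≠ 0 so they do not intersect; hence they are skew.
Distance = |w · n| / |n| = |140| / √467 ≈ 6.4784.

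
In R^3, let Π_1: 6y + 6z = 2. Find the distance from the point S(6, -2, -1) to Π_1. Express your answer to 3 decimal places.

n·S − d = (0)·(6) + (6)·(-2) + (6)·(-1) − 2 = -20; |n| = √72.
Distance = |-20| / √72 = 20/√72 ≈ 2.357.

2.357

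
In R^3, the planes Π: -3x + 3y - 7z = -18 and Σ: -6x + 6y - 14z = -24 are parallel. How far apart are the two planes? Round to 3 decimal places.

Rescale Σ by 1/2: -3x + 3y - 7z = -12. Then distance = |-18 − (-12)| / √67 ≈ 0.733.

0.733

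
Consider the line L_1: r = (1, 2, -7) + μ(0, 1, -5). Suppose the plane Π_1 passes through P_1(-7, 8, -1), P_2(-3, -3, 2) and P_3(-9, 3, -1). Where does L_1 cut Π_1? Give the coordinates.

P_1P_2 = (4, -11, 3), P_1P_3 = (-2, -5, 0); a normal to Π_1 is P_1P_2 × P_1P_3 = (15, -6, -42).
Using P_1: Π_1 has equation 15x - 6y - 42z = -111.
Substitute r = (1, 2, -7) + t(0, 1, -5) into the plane: 297 + 204t = -111, so t = -2.
Intersection: (1, 2, -7) + (-2)·(0, 1, -5) = (1, 0, 3).

(1, 0, 3)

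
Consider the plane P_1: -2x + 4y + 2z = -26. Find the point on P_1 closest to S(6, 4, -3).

(8, 0, -5)

Foot = S − λn with λ = (n·S − d)/|n|² = (-2 − (-26))/24 = 1.
Foot = (6, 4, -3) − 1·(-2, 4, 2) = (8, 0, -5).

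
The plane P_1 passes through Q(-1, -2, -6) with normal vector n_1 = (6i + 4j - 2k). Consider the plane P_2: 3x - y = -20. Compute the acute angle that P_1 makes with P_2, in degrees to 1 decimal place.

53.7

P_1: n_1·r = n_1·Q gives 6x + 4y - 2z = -2.
cos θ = |n₁·n₂| / (|n₁||n₂|) = |14| / (√56 · √10).
θ = arccos(0.59161) ≈ 53.7°.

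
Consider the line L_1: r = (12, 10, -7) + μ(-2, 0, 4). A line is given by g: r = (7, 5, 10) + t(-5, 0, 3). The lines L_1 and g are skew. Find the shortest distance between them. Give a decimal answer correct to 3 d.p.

5.000

Common perpendicular direction n = (-2, 0, 4) × (-5, 0, 3) = (0, -14, 0).
With w = (7, 5, 10) − (12, 10, -7) = (-5, -5, 17), w · n = 70.
Distance = |w · n| / |n| = |70| / √196 ≈ 5.000.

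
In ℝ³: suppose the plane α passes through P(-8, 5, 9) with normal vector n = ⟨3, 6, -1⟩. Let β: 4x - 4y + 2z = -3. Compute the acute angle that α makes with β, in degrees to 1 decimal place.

69.9

α: n·r = n·P gives 3x + 6y - z = -3.
cos θ = |n₁·n₂| / (|n₁||n₂|) = |-14| / (√46 · √36).
θ = arccos(0.34403) ≈ 69.9°.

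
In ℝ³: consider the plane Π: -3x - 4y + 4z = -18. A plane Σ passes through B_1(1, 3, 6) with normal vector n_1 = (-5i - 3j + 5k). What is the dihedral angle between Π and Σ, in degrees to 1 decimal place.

Σ: n_1·r = n_1·B_1 gives -5x - 3y + 5z = 16.
cos θ = |n₁·n₂| / (|n₁||n₂|) = |47| / (√41 · √59).
θ = arccos(0.95561) ≈ 17.1°.

17.1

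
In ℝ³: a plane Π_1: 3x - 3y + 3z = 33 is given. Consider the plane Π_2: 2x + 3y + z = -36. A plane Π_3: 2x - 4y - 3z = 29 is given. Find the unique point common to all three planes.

(-3, -11, 3)

Solving the 3×3 linear system 3x - 3y + 3z = 33, 2x + 3y + z = -36, 2x - 4y - 3z = 29 (e.g. by elimination or Cramer's rule, determinant = -81) gives (-3, -11, 3).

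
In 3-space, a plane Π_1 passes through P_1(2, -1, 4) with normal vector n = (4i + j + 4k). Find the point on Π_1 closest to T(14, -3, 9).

(6, -5, 1)

Π_1: n·r = n·P_1 gives 4x + y + 4z = 23.
Foot = T − λn with λ = (n·T − d)/|n|² = (89 − 23)/33 = 2.
Foot = (14, -3, 9) − 2·(4, 1, 4) = (6, -5, 1).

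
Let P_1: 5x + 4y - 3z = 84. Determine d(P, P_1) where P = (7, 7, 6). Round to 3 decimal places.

n·P − d = (5)·(7) + (4)·(7) + (-3)·(6) − 84 = -39; |n| = √50.
Distance = |-39| / √50 = 39/√50 ≈ 5.515.

5.515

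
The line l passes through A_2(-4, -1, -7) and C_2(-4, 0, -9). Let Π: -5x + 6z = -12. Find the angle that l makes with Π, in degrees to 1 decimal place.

A direction vector for l is C_2 − A_2 = (0, 1, -2).
sin θ = |n·v| / (|n||v|) = |-12| / (√61 · √5) = 0.68712.
θ ≈ 43.4°.

43.4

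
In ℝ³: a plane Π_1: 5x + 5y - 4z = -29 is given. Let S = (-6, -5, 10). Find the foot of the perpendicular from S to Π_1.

(-1, 0, 6)

Foot = S − λn with λ = (n·S − d)/|n|² = (-95 − (-29))/66 = -1.
Foot = (-6, -5, 10) − (-1)·(5, 5, -4) = (-1, 0, 6).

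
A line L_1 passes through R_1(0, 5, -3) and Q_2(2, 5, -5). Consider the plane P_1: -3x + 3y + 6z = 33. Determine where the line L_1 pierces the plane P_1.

A direction vector for L_1 is Q_2 − R_1 = (2, 0, -2).
Substitute r = (0, 5, -3) + t(2, 0, -2) into the plane: -3 + (-18)t = 33, so t = -2.
Intersection: (0, 5, -3) + (-2)·(2, 0, -2) = (-4, 5, 1).

(-4, 5, 1)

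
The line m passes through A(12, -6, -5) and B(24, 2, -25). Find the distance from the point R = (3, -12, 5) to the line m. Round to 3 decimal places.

2.924

A direction vector for m is B − A = (12, 8, -20).
Taking (12, -6, -5) on m with direction v = (12, 8, -20): w = R − (12, -6, -5) = (-9, -6, 10), and w × v = (40, -60, 0).
Distance = |w × v| / |v| = √5200 / √608 ≈ 2.924.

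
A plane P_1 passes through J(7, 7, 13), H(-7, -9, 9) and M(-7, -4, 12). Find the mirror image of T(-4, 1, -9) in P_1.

JH = (-14, -16, -4), JM = (-14, -11, -1); a normal to P_1 is JH × JM = (-28, 42, -70).
Using J: P_1 has equation -28x + 42y - 70z = -812.
λ = (n·T − d)/|n|² = (784 − (-812))/7448 = 3/14.
Reflection = T − 2λn = (-4, 1, -9) − (3/7)·(-28, 42, -70) = (8, -17, 21).

(8, -17, 21)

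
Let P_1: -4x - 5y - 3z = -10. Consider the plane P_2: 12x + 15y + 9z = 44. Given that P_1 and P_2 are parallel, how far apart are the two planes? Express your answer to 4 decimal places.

0.6600

Rescale P_2 by 1/(-3): -4x - 5y - 3z = -44/3. Then distance = |-10 − (-44/3)| / √50 ≈ 0.6600.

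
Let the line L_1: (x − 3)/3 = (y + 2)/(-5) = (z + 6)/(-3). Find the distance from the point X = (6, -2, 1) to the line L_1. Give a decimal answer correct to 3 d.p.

7.393

L_1 has direction (3, -5, -3) through (3, -2, -6).
Taking (3, -2, -6) on L_1 with direction v = (3, -5, -3): w = X − (3, -2, -6) = (3, 0, 7), and w × v = (35, 30, -15).
Distance = |w × v| / |v| = √2350 / √43 ≈ 7.393.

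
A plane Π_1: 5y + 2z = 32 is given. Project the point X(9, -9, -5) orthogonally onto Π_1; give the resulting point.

(9, 6, 1)

Foot = X − λn with λ = (n·X − d)/|n|² = (-55 − 32)/29 = -3.
Foot = (9, -9, -5) − (-3)·(0, 5, 2) = (9, 6, 1).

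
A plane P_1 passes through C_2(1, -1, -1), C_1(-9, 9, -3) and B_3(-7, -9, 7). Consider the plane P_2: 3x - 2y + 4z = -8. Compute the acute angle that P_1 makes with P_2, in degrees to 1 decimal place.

53.0

C_2C_1 = (-10, 10, -2), C_2B_3 = (-8, -8, 8); a normal to P_1 is C_2C_1 × C_2B_3 = (64, 96, 160).
Using C_2: P_1 has equation 64x + 96y + 160z = -192.
cos θ = |n₁·n₂| / (|n₁||n₂|) = |640| / (√38912 · √29).
θ = arccos(0.60248) ≈ 53.0°.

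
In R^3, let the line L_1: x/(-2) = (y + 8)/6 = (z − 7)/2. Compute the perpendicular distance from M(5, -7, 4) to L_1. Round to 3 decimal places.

5.721

L_1 has direction (-2, 6, 2) through (0, -8, 7).
Taking (0, -8, 7) on L_1 with direction v = (-2, 6, 2): w = M − (0, -8, 7) = (5, 1, -3), and w × v = (20, -4, 32).
Distance = |w × v| / |v| = √1440 / √44 ≈ 5.721.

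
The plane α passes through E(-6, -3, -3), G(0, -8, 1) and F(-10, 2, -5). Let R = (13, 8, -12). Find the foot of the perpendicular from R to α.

(-2, 2, 3)

EG = (6, -5, 4), EF = (-4, 5, -2); a normal to α is EG × EF = (-10, -4, 10).
Using E: α has equation -10x - 4y + 10z = 42.
Foot = R − λn with λ = (n·R − d)/|n|² = (-282 − 42)/216 = -3/2.
Foot = (13, 8, -12) − (-3/2)·(-10, -4, 10) = (-2, 2, 3).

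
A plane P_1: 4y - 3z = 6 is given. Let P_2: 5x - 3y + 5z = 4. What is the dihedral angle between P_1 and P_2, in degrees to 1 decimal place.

cos θ = |n₁·n₂| / (|n₁||n₂|) = |-27| / (√25 · √59).
θ = arccos(0.70302) ≈ 45.3°.

45.3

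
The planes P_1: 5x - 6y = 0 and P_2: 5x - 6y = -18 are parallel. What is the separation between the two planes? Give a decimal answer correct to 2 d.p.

2.30

Same normal n = (5, -6, 0) with |n| = √61; distance = |0 − (-18)| / |n| = 18/√61 ≈ 2.30.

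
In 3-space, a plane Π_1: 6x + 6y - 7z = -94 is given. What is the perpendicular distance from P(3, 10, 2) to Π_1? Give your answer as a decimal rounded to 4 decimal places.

14.3636

n·P − d = (6)·(3) + (6)·(10) + (-7)·(2) − (-94) = 158; |n| = √121.
Distance = |158| / √121 = 158/√121 ≈ 14.3636.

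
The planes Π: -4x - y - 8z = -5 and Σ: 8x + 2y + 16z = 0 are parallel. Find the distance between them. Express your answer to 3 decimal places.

Rescale Σ by 1/(-2): -4x - y - 8z = 0. Then distance = |-5 − 0| / √81 ≈ 0.556.

0.556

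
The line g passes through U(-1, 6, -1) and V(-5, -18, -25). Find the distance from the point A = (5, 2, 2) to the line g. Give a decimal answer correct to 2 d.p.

A direction vector for g is V − U = (-4, -24, -24).
Taking (-1, 6, -1) on g with direction v = (-4, -24, -24): w = A − (-1, 6, -1) = (6, -4, 3), and w × v = (168, 132, -160).
Distance = |w × v| / |v| = √71248 / √1168 ≈ 7.81.

7.81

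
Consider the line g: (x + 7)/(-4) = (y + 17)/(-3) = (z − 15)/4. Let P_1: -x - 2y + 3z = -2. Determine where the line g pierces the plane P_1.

g has direction (-4, -3, 4) through (-7, -17, 15).
Substitute r = (-7, -17, 15) + t(-4, -3, 4) into the plane: 86 + 22t = -2, so t = -4.
Intersection: (-7, -17, 15) + (-4)·(-4, -3, 4) = (9, -5, -1).

(9, -5, -1)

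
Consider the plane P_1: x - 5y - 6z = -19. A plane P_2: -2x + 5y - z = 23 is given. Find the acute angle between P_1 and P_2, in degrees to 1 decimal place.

cos θ = |n₁·n₂| / (|n₁||n₂|) = |-21| / (√62 · √30).
θ = arccos(0.48693) ≈ 60.9°.

60.9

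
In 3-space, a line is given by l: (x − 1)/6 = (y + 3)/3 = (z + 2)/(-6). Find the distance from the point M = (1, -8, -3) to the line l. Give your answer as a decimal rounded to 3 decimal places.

5.000

l has direction (6, 3, -6) through (1, -3, -2).
Taking (1, -3, -2) on l with direction v = (6, 3, -6): w = M − (1, -3, -2) = (0, -5, -1), and w × v = (33, -6, 30).
Distance = |w × v| / |v| = √2025 / √81 ≈ 5.000.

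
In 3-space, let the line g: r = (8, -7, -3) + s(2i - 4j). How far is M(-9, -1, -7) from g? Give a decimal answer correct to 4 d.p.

Taking (8, -7, -3) on g with direction v = (2, -4, 0): w = M − (8, -7, -3) = (-17, 6, -4), and w × v = (-16, -8, 56).
Distance = |w × v| / |v| = √3456 / √20 ≈ 13.1453.

13.1453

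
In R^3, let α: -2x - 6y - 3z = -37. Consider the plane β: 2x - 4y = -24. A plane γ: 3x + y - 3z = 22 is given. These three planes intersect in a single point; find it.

(2, 7, -3)

Solving the 3×3 linear system -2x - 6y - 3z = -37, 2x - 4y = -24, 3x + y - 3z = 22 (e.g. by elimination or Cramer's rule, determinant = -102) gives (2, 7, -3).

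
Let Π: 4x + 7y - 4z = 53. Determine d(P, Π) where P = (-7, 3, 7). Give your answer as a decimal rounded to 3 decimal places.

9.778

n·P − d = (4)·(-7) + (7)·(3) + (-4)·(7) − 53 = -88; |n| = √81.
Distance = |-88| / √81 = 88/√81 ≈ 9.778.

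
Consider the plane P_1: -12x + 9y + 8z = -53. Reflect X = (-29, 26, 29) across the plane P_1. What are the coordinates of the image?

λ = (n·X − d)/|n|² = (814 − (-53))/289 = 3.
Reflection = X − 2λn = (-29, 26, 29) − 6·(-12, 9, 8) = (43, -28, -19).

(43, -28, -19)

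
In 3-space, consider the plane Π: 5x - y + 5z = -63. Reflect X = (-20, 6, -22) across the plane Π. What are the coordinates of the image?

λ = (n·X − d)/|n|² = (-216 − (-63))/51 = -3.
Reflection = X − 2λn = (-20, 6, -22) − (-6)·(5, -1, 5) = (10, 0, 8).

(10, 0, 8)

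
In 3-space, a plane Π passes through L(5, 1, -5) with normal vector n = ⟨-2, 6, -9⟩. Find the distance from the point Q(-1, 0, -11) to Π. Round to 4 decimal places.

Π: n·r = n·L gives -2x + 6y - 9z = 41.
n·Q − d = (-2)·(-1) + (6)·(0) + (-9)·(-11) − 41 = 60; |n| = √121.
Distance = |60| / √121 = 60/√121 ≈ 5.4545.

5.4545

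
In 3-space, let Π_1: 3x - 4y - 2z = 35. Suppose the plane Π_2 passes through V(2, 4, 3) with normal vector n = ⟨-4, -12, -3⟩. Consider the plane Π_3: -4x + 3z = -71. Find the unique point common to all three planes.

(11, 4, -9)

Π_2: n·r = n·V gives -4x - 12y - 3z = -65.
Solving the 3×3 linear system 3x - 4y - 2z = 35, -4x - 12y - 3z = -65, -4x + 3z = -71 (e.g. by elimination or Cramer's rule, determinant = -108) gives (11, 4, -9).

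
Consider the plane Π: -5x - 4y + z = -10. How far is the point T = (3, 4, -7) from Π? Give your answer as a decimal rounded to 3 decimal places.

4.320

n·T − d = (-5)·(3) + (-4)·(4) + (1)·(-7) − (-10) = -28; |n| = √42.
Distance = |-28| / √42 = 28/√42 ≈ 4.320.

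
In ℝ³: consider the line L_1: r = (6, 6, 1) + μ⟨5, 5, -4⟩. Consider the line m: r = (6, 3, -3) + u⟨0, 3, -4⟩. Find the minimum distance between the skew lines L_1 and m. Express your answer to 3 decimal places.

Common perpendicular direction n = (5, 5, -4) × (0, 3, -4) = (-8, 20, 15).
With w = (6, 3, -3) − (6, 6, 1) = (0, -3, -4), w · n = -120.
Distance = |w · n| / |n| = |-120| / √689 ≈ 4.572.

4.572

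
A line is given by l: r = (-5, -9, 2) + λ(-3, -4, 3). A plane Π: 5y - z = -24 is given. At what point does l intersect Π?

Substitute r = (-5, -9, 2) + t(-3, -4, 3) into the plane: -47 + (-23)t = -24, so t = -1.
Intersection: (-5, -9, 2) + (-1)·(-3, -4, 3) = (-2, -5, -1).

(-2, -5, -1)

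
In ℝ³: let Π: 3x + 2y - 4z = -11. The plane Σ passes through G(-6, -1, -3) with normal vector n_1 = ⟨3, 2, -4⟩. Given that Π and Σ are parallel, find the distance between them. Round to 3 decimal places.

0.557

Σ: n_1·r = n_1·G gives 3x + 2y - 4z = -8.
Same normal n = (3, 2, -4) with |n| = √29; distance = |-11 − (-8)| / |n| = 3/√29 ≈ 0.557.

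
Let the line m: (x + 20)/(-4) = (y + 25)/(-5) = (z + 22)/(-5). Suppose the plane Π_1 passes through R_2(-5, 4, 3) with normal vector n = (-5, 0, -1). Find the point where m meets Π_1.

m has direction (-4, -5, -5) through (-20, -25, -22).
Π_1: n·r = n·R_2 gives -5x - z = 22.
Substitute r = (-20, -25, -22) + t(-4, -5, -5) into the plane: 122 + 25t = 22, so t = -4.
Intersection: (-20, -25, -22) + (-4)·(-4, -5, -5) = (-4, -5, -2).

(-4, -5, -2)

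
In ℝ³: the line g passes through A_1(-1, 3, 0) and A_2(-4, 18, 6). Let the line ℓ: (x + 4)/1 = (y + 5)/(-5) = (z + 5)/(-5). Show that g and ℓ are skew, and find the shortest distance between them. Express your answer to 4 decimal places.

A direction vector for g is A_2 − A_1 = (-3, 15, 6).
ℓ has direction (1, -5, -5) through (-4, -5, -5).
Common perpendicular direction n = (-3, 15, 6) × (1, -5, -5) = (-45, -9, 0).
With w = (-4, -5, -5) − (-1, 3, 0) = (-3, -8, -5), w · n = 207.
Since n ≠ 0 the lines are not parallel, and w · n = 207 ≠ 0 so they do not intersect; hence they are skew.
Distance = |w · n| / |n| = |207| / √2106 ≈ 4.5107.

4.5107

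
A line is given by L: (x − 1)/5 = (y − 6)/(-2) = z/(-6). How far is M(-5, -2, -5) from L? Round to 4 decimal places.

L has direction (5, -2, -6) through (1, 6, 0).
Taking (1, 6, 0) on L with direction v = (5, -2, -6): w = M − (1, 6, 0) = (-6, -8, -5), and w × v = (38, -61, 52).
Distance = |w × v| / |v| = √7869 / √65 ≈ 11.0028.

11.0028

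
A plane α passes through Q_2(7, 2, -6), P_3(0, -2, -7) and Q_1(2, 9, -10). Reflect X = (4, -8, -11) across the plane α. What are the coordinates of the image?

(0, -4, 1)

Q_2P_3 = (-7, -4, -1), Q_2Q_1 = (-5, 7, -4); a normal to α is Q_2P_3 × Q_2Q_1 = (23, -23, -69).
Using Q_2: α has equation 23x - 23y - 69z = 529.
λ = (n·X − d)/|n|² = (1035 − 529)/5819 = 2/23.
Reflection = X − 2λn = (4, -8, -11) − (4/23)·(23, -23, -69) = (0, -4, 1).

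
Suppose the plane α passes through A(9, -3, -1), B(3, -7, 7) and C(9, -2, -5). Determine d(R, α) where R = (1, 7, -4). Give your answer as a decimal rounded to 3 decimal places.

AB = (-6, -4, 8), AC = (0, 1, -4); a normal to α is AB × AC = (8, -24, -6).
Using A: α has equation 8x - 24y - 6z = 150.
n·R − d = (8)·(1) + (-24)·(7) + (-6)·(-4) − 150 = -286; |n| = √676.
Distance = |-286| / √676 = 286/√676 ≈ 11.000.

11.000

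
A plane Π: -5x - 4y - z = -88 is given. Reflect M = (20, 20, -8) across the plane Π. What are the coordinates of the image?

λ = (n·M − d)/|n|² = (-172 − (-88))/42 = -2.
Reflection = M − 2λn = (20, 20, -8) − (-4)·(-5, -4, -1) = (0, 4, -12).

(0, 4, -12)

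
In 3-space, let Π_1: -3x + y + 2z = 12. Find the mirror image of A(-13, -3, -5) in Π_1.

(-7, -5, -9)

λ = (n·A − d)/|n|² = (26 − 12)/14 = 1.
Reflection = A − 2λn = (-13, -3, -5) − 2·(-3, 1, 2) = (-7, -5, -9).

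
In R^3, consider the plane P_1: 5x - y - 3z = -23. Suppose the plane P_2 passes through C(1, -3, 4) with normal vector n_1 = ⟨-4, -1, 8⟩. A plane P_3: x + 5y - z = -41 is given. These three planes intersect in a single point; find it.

(-6, -7, 0)

P_2: n_1·r = n_1·C gives -4x - y + 8z = 31.
Solving the 3×3 linear system 5x - y - 3z = -23, -4x - y + 8z = 31, x + 5y - z = -41 (e.g. by elimination or Cramer's rule, determinant = -142) gives (-6, -7, 0).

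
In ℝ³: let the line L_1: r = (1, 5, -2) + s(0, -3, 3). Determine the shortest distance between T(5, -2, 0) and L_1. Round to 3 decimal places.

5.339

Taking (1, 5, -2) on L_1 with direction v = (0, -3, 3): w = T − (1, 5, -2) = (4, -7, 2), and w × v = (-15, -12, -12).
Distance = |w × v| / |v| = √513 / √18 ≈ 5.339.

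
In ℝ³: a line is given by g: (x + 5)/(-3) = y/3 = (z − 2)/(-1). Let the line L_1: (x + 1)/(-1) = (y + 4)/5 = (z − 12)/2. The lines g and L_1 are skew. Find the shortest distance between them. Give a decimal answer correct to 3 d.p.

5.869

g has direction (-3, 3, -1) through (-5, 0, 2).
L_1 has direction (-1, 5, 2) through (-1, -4, 12).
Common perpendicular direction n = (-3, 3, -1) × (-1, 5, 2) = (11, 7, -12).
With w = (-1, -4, 12) − (-5, 0, 2) = (4, -4, 10), w · n = -104.
Distance = |w · n| / |n| = |-104| / √314 ≈ 5.869.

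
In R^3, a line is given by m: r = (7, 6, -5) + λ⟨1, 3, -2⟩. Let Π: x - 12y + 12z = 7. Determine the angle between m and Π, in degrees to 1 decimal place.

sin θ = |n·v| / (|n||v|) = |-59| / (√289 · √14) = 0.92755.
θ ≈ 68.1°.

68.1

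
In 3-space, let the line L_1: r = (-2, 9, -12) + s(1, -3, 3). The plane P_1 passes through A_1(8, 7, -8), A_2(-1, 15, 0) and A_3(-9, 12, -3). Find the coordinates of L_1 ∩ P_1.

(-1, 6, -9)

A_1A_2 = (-9, 8, 8), A_1A_3 = (-17, 5, 5); a normal to P_1 is A_1A_2 × A_1A_3 = (0, -91, 91).
Using A_1: P_1 has equation -91y + 91z = -1365.
Substitute r = (-2, 9, -12) + t(1, -3, 3) into the plane: -1911 + 546t = -1365, so t = 1.
Intersection: (-2, 9, -12) + 1·(1, -3, 3) = (-1, 6, -9).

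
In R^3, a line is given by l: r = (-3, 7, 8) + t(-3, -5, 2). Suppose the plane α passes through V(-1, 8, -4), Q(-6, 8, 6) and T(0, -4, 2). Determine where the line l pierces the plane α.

VQ = (-5, 0, 10), VT = (1, -12, 6); a normal to α is VQ × VT = (120, 40, 60).
Using V: α has equation 120x + 40y + 60z = -40.
Substitute r = (-3, 7, 8) + t(-3, -5, 2) into the plane: 400 + (-440)t = -40, so t = 1.
Intersection: (-3, 7, 8) + 1·(-3, -5, 2) = (-6, 2, 10).

(-6, 2, 10)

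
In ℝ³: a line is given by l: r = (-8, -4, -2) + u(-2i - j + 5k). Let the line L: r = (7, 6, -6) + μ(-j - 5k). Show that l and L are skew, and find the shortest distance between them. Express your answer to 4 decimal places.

2.9406

Common perpendicular direction n = (-2, -1, 5) × (0, -1, -5) = (10, -10, 2).
With w = (7, 6, -6) − (-8, -4, -2) = (15, 10, -4), w · n = 42.
Since n ≠ 0 the lines are not parallel, and w · n = 42 ≠ 0 so they do not intersect; hence they are skew.
Distance = |w · n| / |n| = |42| / √204 ≈ 2.9406.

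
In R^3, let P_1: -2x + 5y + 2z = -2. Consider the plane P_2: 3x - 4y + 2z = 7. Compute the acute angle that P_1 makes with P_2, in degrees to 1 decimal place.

cos θ = |n₁·n₂| / (|n₁||n₂|) = |-22| / (√33 · √29).
θ = arccos(0.71116) ≈ 44.7°.

44.7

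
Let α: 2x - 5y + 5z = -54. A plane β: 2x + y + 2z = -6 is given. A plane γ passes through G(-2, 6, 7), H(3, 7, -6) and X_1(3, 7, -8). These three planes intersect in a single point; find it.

(-2, 6, -4)

GH = (5, 1, -13), GX_1 = (5, 1, -15); a normal to γ is GH × GX_1 = (-2, 10, 0).
Using G: γ has equation -2x + 10y = 64.
Solving the 3×3 linear system 2x - 5y + 5z = -54, 2x + y + 2z = -6, -2x + 10y = 64 (e.g. by elimination or Cramer's rule, determinant = 90) gives (-2, 6, -4).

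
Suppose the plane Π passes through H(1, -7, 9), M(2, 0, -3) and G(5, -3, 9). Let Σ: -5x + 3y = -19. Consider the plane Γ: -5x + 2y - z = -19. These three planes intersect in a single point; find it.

HM = (1, 7, -12), HG = (4, 4, 0); a normal to Π is HM × HG = (48, -48, -24).
Using H: Π has equation 48x - 48y - 24z = 168.
Solving the 3×3 linear system 48x - 48y - 24z = 168, -5x + 3y = -19, -5x + 2y - z = -19 (e.g. by elimination or Cramer's rule, determinant = -24) gives (2, -3, 3).

(2, -3, 3)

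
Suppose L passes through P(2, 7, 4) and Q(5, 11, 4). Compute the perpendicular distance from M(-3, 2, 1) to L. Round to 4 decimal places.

3.1623

A direction vector for L is Q − P = (3, 4, 0).
Taking (2, 7, 4) on L with direction v = (3, 4, 0): w = M − (2, 7, 4) = (-5, -5, -3), and w × v = (12, -9, -5).
Distance = |w × v| / |v| = √250 / √25 ≈ 3.1623.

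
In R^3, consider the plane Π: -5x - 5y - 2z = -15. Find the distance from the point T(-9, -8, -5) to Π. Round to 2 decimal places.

n·T − d = (-5)·(-9) + (-5)·(-8) + (-2)·(-5) − (-15) = 110; |n| = √54.
Distance = |110| / √54 = 110/√54 ≈ 14.97.

14.97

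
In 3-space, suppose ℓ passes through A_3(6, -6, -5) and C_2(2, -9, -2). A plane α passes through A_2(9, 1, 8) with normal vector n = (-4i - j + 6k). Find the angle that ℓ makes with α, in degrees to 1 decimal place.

60.6

A direction vector for ℓ is C_2 − A_3 = (-4, -3, 3).
α: n·r = n·A_2 gives -4x - y + 6z = 11.
sin θ = |n·v| / (|n||v|) = |37| / (√53 · √34) = 0.87161.
θ ≈ 60.6°.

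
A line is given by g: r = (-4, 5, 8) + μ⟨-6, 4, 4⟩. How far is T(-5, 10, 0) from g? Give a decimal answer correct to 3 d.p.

9.459

Taking (-4, 5, 8) on g with direction v = (-6, 4, 4): w = T − (-4, 5, 8) = (-1, 5, -8), and w × v = (52, 52, 26).
Distance = |w × v| / |v| = √6084 / √68 ≈ 9.459.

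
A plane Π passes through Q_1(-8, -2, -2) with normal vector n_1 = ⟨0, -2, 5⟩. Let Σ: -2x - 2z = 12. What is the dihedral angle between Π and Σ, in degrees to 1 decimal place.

49.0

Π: n_1·r = n_1·Q_1 gives -2y + 5z = -6.
cos θ = |n₁·n₂| / (|n₁||n₂|) = |-10| / (√29 · √8).
θ = arccos(0.65653) ≈ 49.0°.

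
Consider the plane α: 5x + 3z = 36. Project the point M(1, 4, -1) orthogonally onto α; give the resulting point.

(6, 4, 2)

Foot = M − λn with λ = (n·M − d)/|n|² = (2 − 36)/34 = -1.
Foot = (1, 4, -1) − (-1)·(5, 0, 3) = (6, 4, 2).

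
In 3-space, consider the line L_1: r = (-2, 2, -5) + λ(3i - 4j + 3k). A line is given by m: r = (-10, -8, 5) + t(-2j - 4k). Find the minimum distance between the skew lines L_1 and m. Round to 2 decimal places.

Common perpendicular direction n = (3, -4, 3) × (0, -2, -4) = (22, 12, -6).
With w = (-10, -8, 5) − (-2, 2, -5) = (-8, -10, 10), w · n = -356.
Distance = |w · n| / |n| = |-356| / √664 ≈ 13.82.

13.82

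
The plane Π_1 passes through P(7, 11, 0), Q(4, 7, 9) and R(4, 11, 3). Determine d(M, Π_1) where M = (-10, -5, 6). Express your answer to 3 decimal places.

PQ = (-3, -4, 9), PR = (-3, 0, 3); a normal to Π_1 is PQ × PR = (-12, -18, -12).
Using P: Π_1 has equation -12x - 18y - 12z = -282.
n·M − d = (-12)·(-10) + (-18)·(-5) + (-12)·(6) − (-282) = 420; |n| = √612.
Distance = |420| / √612 = 420/√612 ≈ 16.977.

16.977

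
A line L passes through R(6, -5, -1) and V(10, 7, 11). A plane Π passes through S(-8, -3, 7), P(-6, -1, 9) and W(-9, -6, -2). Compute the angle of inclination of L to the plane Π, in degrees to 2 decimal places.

15.66

A direction vector for L is V − R = (4, 12, 12).
SP = (2, 2, 2), SW = (-1, -3, -9); a normal to Π is SP × SW = (-12, 16, -4).
Using S: Π has equation -12x + 16y - 4z = 20.
sin θ = |n·v| / (|n||v|) = |96| / (√416 · √304) = 0.26995.
θ ≈ 15.66°.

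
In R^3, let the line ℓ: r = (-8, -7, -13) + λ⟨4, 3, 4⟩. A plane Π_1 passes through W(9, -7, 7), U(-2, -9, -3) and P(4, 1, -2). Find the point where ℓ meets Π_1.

(0, -1, -5)

WU = (-11, -2, -10), WP = (-5, 8, -9); a normal to Π_1 is WU × WP = (98, -49, -98).
Using W: Π_1 has equation 98x - 49y - 98z = 539.
Substitute r = (-8, -7, -13) + t(4, 3, 4) into the plane: 833 + (-147)t = 539, so t = 2.
Intersection: (-8, -7, -13) + 2·(4, 3, 4) = (0, -1, -5).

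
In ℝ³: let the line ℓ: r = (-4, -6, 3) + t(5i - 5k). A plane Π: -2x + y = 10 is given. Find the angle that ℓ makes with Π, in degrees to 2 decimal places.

39.23

sin θ = |n·v| / (|n||v|) = |-10| / (√5 · √50) = 0.63246.
θ ≈ 39.23°.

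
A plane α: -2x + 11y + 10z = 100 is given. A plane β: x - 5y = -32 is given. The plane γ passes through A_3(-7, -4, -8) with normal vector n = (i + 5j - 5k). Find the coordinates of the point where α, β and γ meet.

(-2, 6, 3)

γ: n·r = n·A_3 gives x + 5y - 5z = 13.
Solving the 3×3 linear system -2x + 11y + 10z = 100, x - 5y = -32, x + 5y - 5z = 13 (e.g. by elimination or Cramer's rule, determinant = 105) gives (-2, 6, 3).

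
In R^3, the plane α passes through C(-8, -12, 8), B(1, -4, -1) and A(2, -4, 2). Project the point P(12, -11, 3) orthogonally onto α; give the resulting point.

(6, -2, 5)

CB = (9, 8, -9), CA = (10, 8, -6); a normal to α is CB × CA = (24, -36, -8).
Using C: α has equation 24x - 36y - 8z = 176.
Foot = P − λn with λ = (n·P − d)/|n|² = (660 − 176)/1936 = 1/4.
Foot = (12, -11, 3) − (1/4)·(24, -36, -8) = (6, -2, 5).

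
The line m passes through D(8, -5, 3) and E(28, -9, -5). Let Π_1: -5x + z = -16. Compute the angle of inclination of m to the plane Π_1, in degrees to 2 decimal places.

75.18

A direction vector for m is E − D = (20, -4, -8).
sin θ = |n·v| / (|n||v|) = |-108| / (√26 · √480) = 0.96676.
θ ≈ 75.18°.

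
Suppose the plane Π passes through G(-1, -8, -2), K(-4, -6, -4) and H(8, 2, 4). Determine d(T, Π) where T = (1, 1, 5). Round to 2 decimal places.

GK = (-3, 2, -2), GH = (9, 10, 6); a normal to Π is GK × GH = (32, 0, -48).
Using G: Π has equation 32x - 48z = 64.
n·T − d = (32)·(1) + (0)·(1) + (-48)·(5) − 64 = -272; |n| = √3328.
Distance = |-272| / √3328 = 272/√3328 ≈ 4.71.

4.71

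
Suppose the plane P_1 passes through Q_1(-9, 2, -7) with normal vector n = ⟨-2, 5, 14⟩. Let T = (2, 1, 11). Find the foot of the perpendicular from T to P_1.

P_1: n·r = n·Q_1 gives -2x + 5y + 14z = -70.
Foot = T − λn with λ = (n·T − d)/|n|² = (155 − (-70))/225 = 1.
Foot = (2, 1, 11) − 1·(-2, 5, 14) = (4, -4, -3).

(4, -4, -3)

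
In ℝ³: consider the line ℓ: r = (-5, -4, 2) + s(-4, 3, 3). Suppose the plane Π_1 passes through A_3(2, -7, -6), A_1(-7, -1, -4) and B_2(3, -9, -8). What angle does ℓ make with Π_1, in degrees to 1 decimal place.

9.2

A_3A_1 = (-9, 6, 2), A_3B_2 = (1, -2, -2); a normal to Π_1 is A_3A_1 × A_3B_2 = (-8, -16, 12).
Using A_3: Π_1 has equation -8x - 16y + 12z = 24.
sin θ = |n·v| / (|n||v|) = |20| / (√464 · √34) = 0.15923.
θ ≈ 9.2°.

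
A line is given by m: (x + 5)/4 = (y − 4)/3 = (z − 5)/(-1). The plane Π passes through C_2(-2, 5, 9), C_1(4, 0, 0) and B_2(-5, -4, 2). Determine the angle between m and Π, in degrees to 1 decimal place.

m has direction (4, 3, -1) through (-5, 4, 5).
C_2C_1 = (6, -5, -9), C_2B_2 = (-3, -9, -7); a normal to Π is C_2C_1 × C_2B_2 = (-46, 69, -69).
Using C_2: Π has equation -46x + 69y - 69z = -184.
sin θ = |n·v| / (|n||v|) = |92| / (√11638 · √26) = 0.16725.
θ ≈ 9.6°.

9.6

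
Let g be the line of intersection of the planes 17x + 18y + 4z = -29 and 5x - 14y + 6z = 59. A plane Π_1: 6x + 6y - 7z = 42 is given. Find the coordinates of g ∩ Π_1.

Direction of g: (17, 18, 4) × (5, -14, 6) = (164, -82, -328).
A point on g: solving the two plane equations with x = 9 gives (9, -7, -14).
Substitute r = (9, -7, -14) + t(164, -82, -328) into the plane: 110 + 2788t = 42, so t = -1/41.
Intersection: (9, -7, -14) + (-1/41)·(164, -82, -328) = (5, -5, -6).

(5, -5, -6)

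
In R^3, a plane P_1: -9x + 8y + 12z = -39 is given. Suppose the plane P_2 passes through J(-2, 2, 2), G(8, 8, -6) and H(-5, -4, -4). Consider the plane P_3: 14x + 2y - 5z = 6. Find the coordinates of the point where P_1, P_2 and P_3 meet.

(-1, 0, -4)

JG = (10, 6, -8), JH = (-3, -6, -6); a normal to P_2 is JG × JH = (-84, 84, -42).
Using J: P_2 has equation -84x + 84y - 42z = 252.
Solving the 3×3 linear system -9x + 8y + 12z = -39, -84x + 84y - 42z = 252, 14x + 2y - 5z = 6 (e.g. by elimination or Cramer's rule, determinant = -21168) gives (-1, 0, -4).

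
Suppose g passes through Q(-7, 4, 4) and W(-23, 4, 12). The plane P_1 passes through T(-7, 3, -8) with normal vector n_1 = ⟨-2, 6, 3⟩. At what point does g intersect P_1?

(5, 4, -2)

A direction vector for g is W − Q = (-16, 0, 8).
P_1: n_1·r = n_1·T gives -2x + 6y + 3z = 8.
Substitute r = (-7, 4, 4) + t(-16, 0, 8) into the plane: 50 + 56t = 8, so t = -3/4.
Intersection: (-7, 4, 4) + (-3/4)·(-16, 0, 8) = (5, 4, -2).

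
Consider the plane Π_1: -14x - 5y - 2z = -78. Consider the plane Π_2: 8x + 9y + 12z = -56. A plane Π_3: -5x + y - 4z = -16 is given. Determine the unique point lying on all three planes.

(8, -4, -7)

Solving the 3×3 linear system -14x - 5y - 2z = -78, 8x + 9y + 12z = -56, -5x + y - 4z = -16 (e.g. by elimination or Cramer's rule, determinant = 706) gives (8, -4, -7).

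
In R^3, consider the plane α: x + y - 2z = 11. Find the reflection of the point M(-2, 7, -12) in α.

(-8, 1, 0)

λ = (n·M − d)/|n|² = (29 − 11)/6 = 3.
Reflection = M − 2λn = (-2, 7, -12) − 6·(1, 1, -2) = (-8, 1, 0).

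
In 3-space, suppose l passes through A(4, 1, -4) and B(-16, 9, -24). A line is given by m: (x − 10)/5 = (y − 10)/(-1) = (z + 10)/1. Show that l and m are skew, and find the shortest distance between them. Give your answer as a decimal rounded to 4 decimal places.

A direction vector for l is B − A = (-20, 8, -20).
m has direction (5, -1, 1) through (10, 10, -10).
Common perpendicular direction n = (-20, 8, -20) × (5, -1, 1) = (-12, -80, -20).
With w = (10, 10, -10) − (4, 1, -4) = (6, 9, -6), w · n = -672.
Since n ≠ 0 the lines are not parallel, and w · n = -672 ≠ 0 so they do not intersect; hence they are skew.
Distance = |w · n| / |n| = |-672| / √6944 ≈ 8.0643.

8.0643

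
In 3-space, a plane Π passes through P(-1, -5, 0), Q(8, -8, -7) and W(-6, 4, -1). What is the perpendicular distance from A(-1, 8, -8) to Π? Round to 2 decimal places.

0.43

PQ = (9, -3, -7), PW = (-5, 9, -1); a normal to Π is PQ × PW = (66, 44, 66).
Using P: Π has equation 66x + 44y + 66z = -286.
n·A − d = (66)·(-1) + (44)·(8) + (66)·(-8) − (-286) = 44; |n| = √10648.
Distance = |44| / √10648 = 44/√10648 ≈ 0.43.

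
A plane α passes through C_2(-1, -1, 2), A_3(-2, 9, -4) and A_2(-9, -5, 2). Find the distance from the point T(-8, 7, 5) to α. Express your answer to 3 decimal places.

8.066

C_2A_3 = (-1, 10, -6), C_2A_2 = (-8, -4, 0); a normal to α is C_2A_3 × C_2A_2 = (-24, 48, 84).
Using C_2: α has equation -24x + 48y + 84z = 144.
n·T − d = (-24)·(-8) + (48)·(7) + (84)·(5) − 144 = 804; |n| = √9936.
Distance = |804| / √9936 = 804/√9936 ≈ 8.066.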